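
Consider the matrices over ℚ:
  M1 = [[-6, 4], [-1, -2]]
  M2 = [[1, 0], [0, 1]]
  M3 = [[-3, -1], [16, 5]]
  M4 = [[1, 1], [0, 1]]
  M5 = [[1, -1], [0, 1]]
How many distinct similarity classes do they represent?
3 classes: {M1}, {M2}, {M3, M4, M5}

Characteristic polynomials: χ_{M1} = (x + 4)^2, χ_{M2} = (x - 1)^2, χ_{M3} = (x - 1)^2, χ_{M4} = (x - 1)^2, χ_{M5} = (x - 1)^2.

{M1}: invariant factors (x + 4)^2.

{M2}: invariant factors x - 1, x - 1.

{M3, M4, M5}: invariant factors (x - 1)^2.

Matrices are similar if and only if their invariant-factor lists agree; the partition into similarity classes is {M1}, {M2}, {M3, M4, M5}.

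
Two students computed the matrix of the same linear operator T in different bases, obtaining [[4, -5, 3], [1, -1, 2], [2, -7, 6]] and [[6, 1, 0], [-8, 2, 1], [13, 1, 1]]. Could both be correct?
Yes.

Two matrices over a field are similar if and only if they have the same invariant factors.

Both A and B have characteristic polynomial (x - 3)^3 and minimal polynomial (x - 3)^3. Computing further, both have invariant factors (x - 3)^3. Hence A and B are similar.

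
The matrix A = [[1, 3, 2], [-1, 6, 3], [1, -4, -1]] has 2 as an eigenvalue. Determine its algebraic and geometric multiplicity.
The characteristic polynomial is (x - 2)^3, so the factor x - 2 appears with exponent 3: the algebraic multiplicity is 3.

rank(A - 2I) = 2, so the eigenspace has dimension 3 - 2 = 1: the geometric multiplicity is 1.

Since 1 < 3, A is not diagonalizable.

algebraic multiplicity 3, geometric multiplicity 1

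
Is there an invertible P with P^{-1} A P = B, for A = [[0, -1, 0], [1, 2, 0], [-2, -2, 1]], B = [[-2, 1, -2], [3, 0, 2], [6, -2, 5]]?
Yes.

Two matrices over a field are similar if and only if they have the same invariant factors.

Both A and B have characteristic polynomial (x - 1)^3 and minimal polynomial (x - 1)^2. Computing further, both have invariant factors x - 1, (x - 1)^2. Hence A and B are similar.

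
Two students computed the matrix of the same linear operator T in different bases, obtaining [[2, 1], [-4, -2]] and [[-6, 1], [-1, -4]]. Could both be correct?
No.

trace(A) = 0 but trace(B) = -10. The trace is a similarity invariant, so A and B are not similar.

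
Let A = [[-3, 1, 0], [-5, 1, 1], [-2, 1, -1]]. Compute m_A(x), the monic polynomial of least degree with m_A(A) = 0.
m_A(x) = (x + 1)^3

The characteristic polynomial factors as (x + 1)^3. The minimal polynomial is ∏(x - λ)^{k_λ} where k_λ is the size of the largest Jordan block at λ.

For λ = -1: rank(A + I) = 2, and the largest Jordan block has size 3 (the smallest k with rank((A + I)^k) = rank((A + I)^(k+1))).

So m_A(x) = (x + 1)^3.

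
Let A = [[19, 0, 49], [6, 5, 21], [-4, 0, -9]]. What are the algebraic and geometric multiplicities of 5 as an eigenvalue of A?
The characteristic polynomial is (x - 5)^3, so the factor x - 5 appears with exponent 3: the algebraic multiplicity is 3.

rank(A - 5I) = 1, so the eigenspace has dimension 3 - 1 = 2: the geometric multiplicity is 2.

Since 2 < 3, A is not diagonalizable.

algebraic multiplicity 3, geometric multiplicity 2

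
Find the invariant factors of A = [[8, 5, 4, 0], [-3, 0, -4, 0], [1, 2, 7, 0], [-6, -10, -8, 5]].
x - 5, (x - 5)^3

The Jordan structure of A has elementary divisors (x - 5)^3, (x - 5). Arranging the block sizes at each eigenvalue in decreasing order and taking row products gives the invariant factors.

Invariant factors (smallest first, each dividing the next): x - 5, (x - 5)^3.

Check: the last factor (x - 5)^3 is the minimal polynomial, and the product (x - 5)^4 is the characteristic polynomial.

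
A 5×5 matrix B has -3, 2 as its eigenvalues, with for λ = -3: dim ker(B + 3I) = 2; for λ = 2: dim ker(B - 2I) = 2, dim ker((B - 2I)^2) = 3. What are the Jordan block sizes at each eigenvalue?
λ = -3: successive nullity increments [2] count blocks of size ≥ k; block sizes are [1, 1].
λ = 2: successive nullity increments [2, 1] count blocks of size ≥ k; block sizes are [2, 1].

Jordan blocks: (-3, 1), (-3, 1), (2, 2), (2, 1)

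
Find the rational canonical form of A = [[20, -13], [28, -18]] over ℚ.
The invariant factors of A (the non-unit diagonal entries of the Smith normal form of xI - A over ℚ[x]) are x^2 - 2x + 4, each dividing the next. The characteristic polynomial is their product, x^2 - 2x + 4.

The rational canonical form is the block-diagonal matrix of companion matrices C(f_i):
R = [[0, -4], [1, 2]].

Note the characteristic polynomial does not split into linear factors over ℚ, so A has no Jordan form over ℚ; the rational canonical form exists over any field.

R = [[0, -4], [1, 2]]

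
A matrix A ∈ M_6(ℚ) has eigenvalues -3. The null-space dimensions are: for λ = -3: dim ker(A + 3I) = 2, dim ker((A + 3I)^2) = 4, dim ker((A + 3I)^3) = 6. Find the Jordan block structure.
Jordan blocks: (-3, 3), (-3, 3)

λ = -3: successive nullity increments [2, 2, 2] count blocks of size ≥ k; block sizes are [3, 3].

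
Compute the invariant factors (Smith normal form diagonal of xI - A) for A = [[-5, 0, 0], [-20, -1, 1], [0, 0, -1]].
(x + 1)^2(x + 5)

The Jordan structure of A has elementary divisors (x + 5), (x + 1)^2. Arranging the block sizes at each eigenvalue in decreasing order and taking row products gives the invariant factors.

Invariant factors (smallest first, each dividing the next): (x + 1)^2(x + 5).

Check: the last factor (x + 1)^2(x + 5) is the minimal polynomial, and the product (x + 1)^2(x + 5) is the characteristic polynomial.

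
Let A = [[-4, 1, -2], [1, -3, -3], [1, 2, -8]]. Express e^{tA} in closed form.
e^{tA} = [[(t + 1)*e^{-5*t}, t*(2 - t)*e^{-5*t}/2, t*(t - 4)*e^{-5*t}/2], [t*e^{-5*t}, (-t^2 + 4*t + 2)*e^{-5*t}/2, t*(t - 6)*e^{-5*t}/2], [t*e^{-5*t}, t*(4 - t)*e^{-5*t}/2, (t^2 - 6*t + 2)*e^{-5*t}/2]]

A has Jordan form J = [[-5, 1, 0], [0, -5, 1], [0, 0, -5]] with A = PJP^{-1}, so e^{tA} = P e^{tJ} P^{-1}.

For a Jordan block J_k(λ), e^{tJ_k(λ)} = e^{λt} · (I + tN + t^2 N^2/2! + ... + t^{k-1} N^{k-1}/(k-1)!) where N is the nilpotent superdiagonal part.

Assembling the blocks and conjugating back gives the entries of e^{tA} as shown above.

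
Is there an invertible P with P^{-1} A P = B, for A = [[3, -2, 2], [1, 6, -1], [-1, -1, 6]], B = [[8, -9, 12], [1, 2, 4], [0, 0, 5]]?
Two matrices over a field are similar if and only if they have the same invariant factors.

Both A and B have characteristic polynomial (x - 5)^3 and minimal polynomial (x - 5)^2. Computing further, both have invariant factors x - 5, (x - 5)^2. Hence A and B are similar.

Yes.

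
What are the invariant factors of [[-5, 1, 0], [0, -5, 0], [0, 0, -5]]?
x + 5, (x + 5)^2

The Jordan structure of A has elementary divisors (x + 5)^2, (x + 5). Arranging the block sizes at each eigenvalue in decreasing order and taking row products gives the invariant factors.

Invariant factors (smallest first, each dividing the next): x + 5, (x + 5)^2.

Check: the last factor (x + 5)^2 is the minimal polynomial, and the product (x + 5)^3 is the characteristic polynomial.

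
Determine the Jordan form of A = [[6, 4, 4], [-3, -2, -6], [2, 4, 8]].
The characteristic polynomial is det(xI - A) = (x - 4)^3, so the eigenvalues are 4 (algebraic multiplicity 3).

For λ = 4: rank(A - 4I) = 1, rank((A - 4I)^2) = 0. The eigenspace has dimension 3 - 1 = 2, so there are 2 Jordan blocks; the rank sequence gives block sizes [2, 1].

Assembling the blocks gives the Jordan form J above.

J = [[4, 1, 0], [0, 4, 0], [0, 0, 4]]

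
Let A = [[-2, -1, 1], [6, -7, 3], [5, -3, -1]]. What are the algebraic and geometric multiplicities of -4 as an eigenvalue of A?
The characteristic polynomial is (x + 3)^2(x + 4), so the factor x + 4 appears with exponent 1: the algebraic multiplicity is 1.

rank(A + 4I) = 2, so the eigenspace has dimension 3 - 2 = 1: the geometric multiplicity is 1.

algebraic multiplicity 1, geometric multiplicity 1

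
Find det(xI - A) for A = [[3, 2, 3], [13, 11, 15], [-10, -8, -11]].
xI - A = [[x - 3, -2, -3], [-13, x - 11, -15], [10, 8, x + 11]].

Expanding det(xI - A) along the first row:
det(xI - A) = + (x - 3)·det([[x - 11, -15], [8, x + 11]]) - (-2)·det([[-13, -15], [10, x + 11]]) + (-3)·det([[-13, x - 11], [10, 8]]).

Evaluating gives χ_A(x) = x^3 - 3x^2 + 3x - 1 = (x - 1)^3.

χ_A(x) = (x - 1)^3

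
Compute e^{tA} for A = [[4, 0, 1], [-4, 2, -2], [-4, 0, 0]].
A has Jordan form J = [[2, 1, 0], [0, 2, 0], [0, 0, 2]] with A = PJP^{-1}, so e^{tA} = P e^{tJ} P^{-1}.

For a Jordan block J_k(λ), e^{tJ_k(λ)} = e^{λt} · (I + tN + t^2 N^2/2! + ... + t^{k-1} N^{k-1}/(k-1)!) where N is the nilpotent superdiagonal part.

Assembling the blocks and conjugating back gives the entries of e^{tA} as shown above.

e^{tA} = [[(2*t + 1)*e^{2*t}, 0, t*e^{2*t}], [-4*t*e^{2*t}, e^{2*t}, -2*t*e^{2*t}], [-4*t*e^{2*t}, 0, (1 - 2*t)*e^{2*t}]]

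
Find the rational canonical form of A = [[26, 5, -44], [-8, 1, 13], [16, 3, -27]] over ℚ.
R = [[0, 0, 4], [1, 0, -2], [0, 1, 0]]

The invariant factors of A (the non-unit diagonal entries of the Smith normal form of xI - A over ℚ[x]) are x^3 + 2x - 4, each dividing the next. The characteristic polynomial is their product, x^3 + 2x - 4.

The rational canonical form is the block-diagonal matrix of companion matrices C(f_i):
R = [[0, 0, 4], [1, 0, -2], [0, 1, 0]].

Note the characteristic polynomial does not split into linear factors over ℚ, so A has no Jordan form over ℚ; the rational canonical form exists over any field.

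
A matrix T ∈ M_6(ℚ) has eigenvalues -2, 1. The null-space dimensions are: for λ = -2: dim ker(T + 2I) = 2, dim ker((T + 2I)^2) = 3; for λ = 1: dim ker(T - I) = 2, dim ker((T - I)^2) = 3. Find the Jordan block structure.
λ = -2: successive nullity increments [2, 1] count blocks of size ≥ k; block sizes are [2, 1].
λ = 1: successive nullity increments [2, 1] count blocks of size ≥ k; block sizes are [2, 1].

Jordan blocks: (-2, 2), (-2, 1), (1, 2), (1, 1)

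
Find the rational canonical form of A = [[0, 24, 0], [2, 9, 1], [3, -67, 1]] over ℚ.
The invariant factors of A (the non-unit diagonal entries of the Smith normal form of xI - A over ℚ[x]) are (x - 6)(x - 2)^2, each dividing the next. The characteristic polynomial is their product, (x - 6)(x - 2)^2.

The rational canonical form is the block-diagonal matrix of companion matrices C(f_i):
R = [[0, 0, 24], [1, 0, -28], [0, 1, 10]].

R = [[0, 0, 24], [1, 0, -28], [0, 1, 10]]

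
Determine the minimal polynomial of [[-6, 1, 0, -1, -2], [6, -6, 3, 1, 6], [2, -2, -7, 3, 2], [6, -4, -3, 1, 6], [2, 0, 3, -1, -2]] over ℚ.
m_A(x) = (x + 4)^2

The characteristic polynomial factors as (x + 4)^5. The minimal polynomial is ∏(x - λ)^{k_λ} where k_λ is the size of the largest Jordan block at λ.

For λ = -4: rank(A + 4I) = 2, and the largest Jordan block has size 2 (the smallest k with rank((A + 4I)^k) = rank((A + 4I)^(k+1))).

So m_A(x) = (x + 4)^2.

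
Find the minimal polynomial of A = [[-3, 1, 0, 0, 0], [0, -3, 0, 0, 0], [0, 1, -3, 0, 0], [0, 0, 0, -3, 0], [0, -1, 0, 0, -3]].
The characteristic polynomial factors as (x + 3)^5. The minimal polynomial is ∏(x - λ)^{k_λ} where k_λ is the size of the largest Jordan block at λ.

For λ = -3: rank(A + 3I) = 1, and the largest Jordan block has size 2 (the smallest k with rank((A + 3I)^k) = rank((A + 3I)^(k+1))).

So m_A(x) = (x + 3)^2.

m_A(x) = (x + 3)^2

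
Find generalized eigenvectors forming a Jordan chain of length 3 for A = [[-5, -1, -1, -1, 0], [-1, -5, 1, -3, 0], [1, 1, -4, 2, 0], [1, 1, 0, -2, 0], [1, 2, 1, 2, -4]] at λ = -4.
We seek v_1 ∈ ker((A + 4I)^3) \ ker((A + 4I)^2), then set v_{i+1} = (A + 4I) v_i.

One such chain is v_1 = [[1, -1, 1, 0, -2]]^T, v_2 = [[-1, 1, 0, 0, 0]]^T, v_3 = [[0, 0, 0, 0, 1]]^T. Check: (A + 4I) v_3 = [[0, 0, 0, 0, 0]]^T = 0.

v_1 = [[1, -1, 1, 0, -2]]^T, v_2 = [[-1, 1, 0, 0, 0]]^T, v_3 = [[0, 0, 0, 0, 1]]^T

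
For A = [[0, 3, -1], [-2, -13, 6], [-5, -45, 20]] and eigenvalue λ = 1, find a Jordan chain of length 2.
We seek v_1 ∈ ker((A - I)^2) \ ker(A - I), then set v_{i+1} = (A - I) v_i.

One such chain is v_1 = [[0, 2, 5]]^T, v_2 = [[1, 2, 5]]^T. Check: (A - I) v_2 = [[0, 0, 0]]^T = 0.

v_1 = [[0, 2, 5]]^T, v_2 = [[1, 2, 5]]^T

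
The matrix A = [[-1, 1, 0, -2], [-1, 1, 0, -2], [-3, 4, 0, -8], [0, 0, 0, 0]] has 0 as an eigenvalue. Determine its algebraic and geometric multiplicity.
The characteristic polynomial is x^4, so the factor x appears with exponent 4: the algebraic multiplicity is 4.

rank(A) = 2, so the eigenspace has dimension 4 - 2 = 2: the geometric multiplicity is 2.

Since 2 < 4, A is not diagonalizable.

algebraic multiplicity 4, geometric multiplicity 2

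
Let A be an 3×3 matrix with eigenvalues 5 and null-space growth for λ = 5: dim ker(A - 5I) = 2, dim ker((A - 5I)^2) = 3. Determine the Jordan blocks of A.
Jordan blocks: (5, 2), (5, 1)

λ = 5: successive nullity increments [2, 1] count blocks of size ≥ k; block sizes are [2, 1].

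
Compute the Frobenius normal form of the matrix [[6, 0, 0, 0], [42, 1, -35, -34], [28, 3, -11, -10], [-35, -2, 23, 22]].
R = [[6, 0, 0, 0], [0, 0, 0, 0], [0, 1, 0, -36], [0, 0, 1, 12]]

The invariant factors of A (the non-unit diagonal entries of the Smith normal form of xI - A over ℚ[x]) are x - 6, x(x - 6)^2, each dividing the next. The characteristic polynomial is their product, x(x - 6)^3.

The rational canonical form is the block-diagonal matrix of companion matrices C(f_i):
R = [[6, 0, 0, 0], [0, 0, 0, 0], [0, 1, 0, -36], [0, 0, 1, 12]].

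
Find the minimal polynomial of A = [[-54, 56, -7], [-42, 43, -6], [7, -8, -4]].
m_A(x) = (x + 5)^2

The characteristic polynomial factors as (x + 5)^3. The minimal polynomial is ∏(x - λ)^{k_λ} where k_λ is the size of the largest Jordan block at λ.

For λ = -5: rank(A + 5I) = 1, and the largest Jordan block has size 2 (the smallest k with rank((A + 5I)^k) = rank((A + 5I)^(k+1))).

So m_A(x) = (x + 5)^2.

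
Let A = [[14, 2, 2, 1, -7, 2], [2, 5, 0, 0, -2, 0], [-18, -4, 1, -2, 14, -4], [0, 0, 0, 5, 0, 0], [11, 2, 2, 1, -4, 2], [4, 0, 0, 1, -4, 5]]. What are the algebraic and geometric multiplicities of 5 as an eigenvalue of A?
The characteristic polynomial is (x - 5)^4(x - 3)^2, so the factor x - 5 appears with exponent 4: the algebraic multiplicity is 4.

rank(A - 5I) = 3, so the eigenspace has dimension 6 - 3 = 3: the geometric multiplicity is 3.

Since 3 < 4, A is not diagonalizable.

algebraic multiplicity 4, geometric multiplicity 3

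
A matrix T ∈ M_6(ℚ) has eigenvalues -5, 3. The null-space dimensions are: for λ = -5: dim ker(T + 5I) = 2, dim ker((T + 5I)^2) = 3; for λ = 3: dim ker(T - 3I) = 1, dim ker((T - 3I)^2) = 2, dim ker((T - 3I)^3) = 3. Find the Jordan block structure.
λ = -5: successive nullity increments [2, 1] count blocks of size ≥ k; block sizes are [2, 1].
λ = 3: successive nullity increments [1, 1, 1] count blocks of size ≥ k; block sizes are [3].

Jordan blocks: (-5, 2), (-5, 1), (3, 3)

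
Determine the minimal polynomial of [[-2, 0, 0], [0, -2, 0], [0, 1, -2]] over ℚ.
m_A(x) = (x + 2)^2

The characteristic polynomial factors as (x + 2)^3. The minimal polynomial is ∏(x - λ)^{k_λ} where k_λ is the size of the largest Jordan block at λ.

For λ = -2: rank(A + 2I) = 1, and the largest Jordan block has size 2 (the smallest k with rank((A + 2I)^k) = rank((A + 2I)^(k+1))).

So m_A(x) = (x + 2)^2.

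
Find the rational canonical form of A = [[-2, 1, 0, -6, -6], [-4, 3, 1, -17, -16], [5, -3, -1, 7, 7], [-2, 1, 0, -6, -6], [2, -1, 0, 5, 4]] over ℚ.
R = [[0, 0, 0, 0, 0], [1, 0, 0, 0, -9], [0, 1, 0, 0, -6], [0, 0, 1, 0, -7], [0, 0, 0, 1, -2]]

The invariant factors of A (the non-unit diagonal entries of the Smith normal form of xI - A over ℚ[x]) are x(x^2 + x + 3)^2, each dividing the next. The characteristic polynomial is their product, x(x^2 + x + 3)^2.

The rational canonical form is the block-diagonal matrix of companion matrices C(f_i):
R = [[0, 0, 0, 0, 0], [1, 0, 0, 0, -9], [0, 1, 0, 0, -6], [0, 0, 1, 0, -7], [0, 0, 0, 1, -2]].

Note the characteristic polynomial does not split into linear factors over ℚ, so A has no Jordan form over ℚ; the rational canonical form exists over any field.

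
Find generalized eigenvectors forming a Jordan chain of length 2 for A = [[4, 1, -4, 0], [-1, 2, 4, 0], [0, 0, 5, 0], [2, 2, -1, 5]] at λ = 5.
v_1 = [[-2, 2, 1, 1]]^T, v_2 = [[0, 0, 0, -1]]^T

We seek v_1 ∈ ker((A - 5I)^2) \ ker(A - 5I), then set v_{i+1} = (A - 5I) v_i.

One such chain is v_1 = [[-2, 2, 1, 1]]^T, v_2 = [[0, 0, 0, -1]]^T. Check: (A - 5I) v_2 = [[0, 0, 0, 0]]^T = 0.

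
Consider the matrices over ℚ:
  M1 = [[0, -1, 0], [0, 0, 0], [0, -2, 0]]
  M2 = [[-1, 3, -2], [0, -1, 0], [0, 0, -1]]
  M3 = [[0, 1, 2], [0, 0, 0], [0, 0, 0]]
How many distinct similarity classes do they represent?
2 classes: {M1, M3}, {M2}

Characteristic polynomials: χ_{M1} = x^3, χ_{M2} = (x + 1)^3, χ_{M3} = x^3.

{M1, M3}: invariant factors x, x^2.

{M2}: invariant factors x + 1, (x + 1)^2.

Matrices are similar if and only if their invariant-factor lists agree; the partition into similarity classes is {M1, M3}, {M2}.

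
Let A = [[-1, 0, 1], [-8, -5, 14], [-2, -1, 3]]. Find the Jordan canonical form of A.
The characteristic polynomial is det(xI - A) = (x + 1)^3, so the eigenvalues are -1 (algebraic multiplicity 3).

For λ = -1: rank(A + I) = 2, rank((A + I)^2) = 1, rank((A + I)^3) = 0. The eigenspace has dimension 3 - 2 = 1, so there is 1 Jordan block; the rank sequence gives block sizes [3].

Assembling the blocks gives the Jordan form J above.

J = [[-1, 1, 0], [0, -1, 1], [0, 0, -1]]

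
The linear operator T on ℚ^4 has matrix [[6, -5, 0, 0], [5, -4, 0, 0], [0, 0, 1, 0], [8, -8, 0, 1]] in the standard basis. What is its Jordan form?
J = [[1, 1, 0, 0], [0, 1, 0, 0], [0, 0, 1, 0], [0, 0, 0, 1]]

The characteristic polynomial is det(xI - A) = (x - 1)^4, so the eigenvalues are 1 (algebraic multiplicity 4).

For λ = 1: rank(A - I) = 1, rank((A - I)^2) = 0. The eigenspace has dimension 4 - 1 = 3, so there are 3 Jordan blocks; the rank sequence gives block sizes [2, 1, 1].

Assembling the blocks gives the Jordan form J above.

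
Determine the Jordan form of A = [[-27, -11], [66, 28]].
J = [[-5, 0], [0, 6]]

The characteristic polynomial is det(xI - A) = (x - 6)(x + 5), so the eigenvalues are -5 (algebraic multiplicity 1), 6 (algebraic multiplicity 1).

For λ = -5: algebraic multiplicity 1 gives one 1×1 block.

For λ = 6: algebraic multiplicity 1 gives one 1×1 block.

Assembling the blocks gives the Jordan form J above.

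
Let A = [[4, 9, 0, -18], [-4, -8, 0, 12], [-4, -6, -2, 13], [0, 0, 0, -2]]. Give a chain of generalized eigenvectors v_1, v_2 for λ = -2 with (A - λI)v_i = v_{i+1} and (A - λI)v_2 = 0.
v_1 = [[-4, 3, 2, 0]]^T, v_2 = [[3, -2, -2, 0]]^T

We seek v_1 ∈ ker((A + 2I)^2) \ ker(A + 2I), then set v_{i+1} = (A + 2I) v_i.

One such chain is v_1 = [[-4, 3, 2, 0]]^T, v_2 = [[3, -2, -2, 0]]^T. Check: (A + 2I) v_2 = [[0, 0, 0, 0]]^T = 0.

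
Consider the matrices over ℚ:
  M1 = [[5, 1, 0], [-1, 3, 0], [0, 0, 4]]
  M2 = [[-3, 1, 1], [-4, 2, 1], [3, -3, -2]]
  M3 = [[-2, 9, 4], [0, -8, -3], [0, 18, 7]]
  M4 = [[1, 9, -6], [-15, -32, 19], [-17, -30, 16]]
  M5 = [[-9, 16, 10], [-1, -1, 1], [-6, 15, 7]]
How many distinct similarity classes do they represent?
3 classes: {M1}, {M2, M3, M5}, {M4}

Characteristic polynomials: χ_{M1} = (x - 4)^3, χ_{M2} = (x - 1)(x + 2)^2, χ_{M3} = (x - 1)(x + 2)^2, χ_{M4} = (x + 5)^3, χ_{M5} = (x - 1)(x + 2)^2.

{M1}: invariant factors x - 4, (x - 4)^2.

{M2, M3, M5}: invariant factors (x - 1)(x + 2)^2.

{M4}: invariant factors (x + 5)^3.

Matrices are similar if and only if their invariant-factor lists agree; the partition into similarity classes is {M1}, {M2, M3, M5}, {M4}.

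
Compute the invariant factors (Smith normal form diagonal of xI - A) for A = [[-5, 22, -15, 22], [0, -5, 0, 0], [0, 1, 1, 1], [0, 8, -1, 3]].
x + 5, (x - 2)^2(x + 5)

The Jordan structure of A has elementary divisors (x + 5), (x + 5), (x - 2)^2. Arranging the block sizes at each eigenvalue in decreasing order and taking row products gives the invariant factors.

Invariant factors (smallest first, each dividing the next): x + 5, (x - 2)^2(x + 5).

Check: the last factor (x - 2)^2(x + 5) is the minimal polynomial, and the product (x - 2)^2(x + 5)^2 is the characteristic polynomial.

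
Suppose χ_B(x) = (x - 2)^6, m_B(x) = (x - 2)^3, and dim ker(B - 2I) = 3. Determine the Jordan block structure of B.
λ = 2: algebraic multiplicity 6 (exponent in χ_B), largest block size 3 (exponent in m_B), 3 blocks (geometric multiplicity). These force block sizes [3, 2, 1].

Jordan blocks: (2, 3), (2, 2), (2, 1)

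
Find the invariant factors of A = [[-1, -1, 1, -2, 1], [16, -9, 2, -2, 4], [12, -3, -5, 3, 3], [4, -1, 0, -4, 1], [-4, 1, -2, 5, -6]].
x + 5, (x + 5)^2, (x + 5)^2

The Jordan structure of A has elementary divisors (x + 5)^2, (x + 5)^2, (x + 5). Arranging the block sizes at each eigenvalue in decreasing order and taking row products gives the invariant factors.

Invariant factors (smallest first, each dividing the next): x + 5, (x + 5)^2, (x + 5)^2.

Check: the last factor (x + 5)^2 is the minimal polynomial, and the product (x + 5)^5 is the characteristic polynomial.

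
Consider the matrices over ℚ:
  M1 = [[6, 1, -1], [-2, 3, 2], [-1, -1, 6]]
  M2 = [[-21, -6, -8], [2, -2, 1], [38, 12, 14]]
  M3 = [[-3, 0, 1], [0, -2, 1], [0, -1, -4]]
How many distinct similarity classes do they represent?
3 classes: {M1}, {M2}, {M3}

Characteristic polynomials: χ_{M1} = (x - 5)^3, χ_{M2} = (x + 2)^2(x + 5), χ_{M3} = (x + 3)^3.

{M1}: invariant factors x - 5, (x - 5)^2.

{M2}: invariant factors (x + 2)^2(x + 5).

{M3}: invariant factors (x + 3)^3.

Matrices are similar if and only if their invariant-factor lists agree; the partition into similarity classes is {M1}, {M2}, {M3}.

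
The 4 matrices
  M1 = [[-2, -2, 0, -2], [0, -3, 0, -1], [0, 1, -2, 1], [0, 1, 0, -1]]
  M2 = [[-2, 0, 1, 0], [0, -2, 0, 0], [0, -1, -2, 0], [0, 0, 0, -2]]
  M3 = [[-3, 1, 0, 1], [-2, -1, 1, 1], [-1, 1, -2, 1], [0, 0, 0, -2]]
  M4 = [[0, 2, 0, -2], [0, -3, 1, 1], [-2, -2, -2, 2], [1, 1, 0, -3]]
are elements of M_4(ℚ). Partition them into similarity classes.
Characteristic polynomials: χ_{M1} = (x + 2)^4, χ_{M2} = (x + 2)^4, χ_{M3} = (x + 2)^4, χ_{M4} = (x + 2)^4.

{M1}: invariant factors x + 2, x + 2, (x + 2)^2.

{M2, M3, M4}: invariant factors x + 2, (x + 2)^3.

Matrices are similar if and only if their invariant-factor lists agree; the partition into similarity classes is {M1}, {M2, M3, M4}.

2 classes: {M1}, {M2, M3, M4}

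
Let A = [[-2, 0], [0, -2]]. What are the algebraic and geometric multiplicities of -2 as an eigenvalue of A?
algebraic multiplicity 2, geometric multiplicity 2

The characteristic polynomial is (x + 2)^2, so the factor x + 2 appears with exponent 2: the algebraic multiplicity is 2.

rank(A + 2I) = 0, so the eigenspace has dimension 2 - 0 = 2: the geometric multiplicity is 2.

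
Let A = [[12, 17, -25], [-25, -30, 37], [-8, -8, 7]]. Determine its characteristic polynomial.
χ_A(x) = (x + 1)(x + 5)^2

xI - A = [[x - 12, -17, 25], [25, x + 30, -37], [8, 8, x - 7]].

Expanding det(xI - A) along the first row:
det(xI - A) = + (x - 12)·det([[x + 30, -37], [8, x - 7]]) - (-17)·det([[25, -37], [8, x - 7]]) + (25)·det([[25, x + 30], [8, 8]]).

Evaluating gives χ_A(x) = x^3 + 11x^2 + 35x + 25 = (x + 1)(x + 5)^2.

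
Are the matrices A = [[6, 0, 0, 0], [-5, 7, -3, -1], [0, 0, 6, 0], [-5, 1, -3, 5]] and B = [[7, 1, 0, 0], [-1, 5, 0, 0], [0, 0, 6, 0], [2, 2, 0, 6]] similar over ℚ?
Yes.

Two matrices over a field are similar if and only if they have the same invariant factors.

Both A and B have characteristic polynomial (x - 6)^4 and minimal polynomial (x - 6)^2. Computing further, both have invariant factors x - 6, x - 6, (x - 6)^2. Hence A and B are similar.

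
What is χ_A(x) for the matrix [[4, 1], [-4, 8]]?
xI - A = [[x - 4, -1], [4, x - 8]].

Expanding det(xI - A) along the first row:
det(xI - A) = + (x - 4)·det([[x - 8]]) - (-1)·det([[4]]).

Evaluating gives χ_A(x) = x^2 - 12x + 36 = (x - 6)^2.

χ_A(x) = (x - 6)^2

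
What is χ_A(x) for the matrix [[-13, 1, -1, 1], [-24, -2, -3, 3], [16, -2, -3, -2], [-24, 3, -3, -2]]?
χ_A(x) = (x + 5)^4

xI - A = [[x + 13, -1, 1, -1], [24, x + 2, 3, -3], [-16, 2, x + 3, 2], [24, -3, 3, x + 2]].

Expanding det(xI - A) along the first row:
det(xI - A) = + (x + 13)·det([[x + 2, 3, -3], [2, x + 3, 2], [-3, 3, x + 2]]) - (-1)·det([[24, 3, -3], [-16, x + 3, 2], [24, 3, x + 2]]) + (1)·det([[24, x + 2, -3], [-16, 2, 2], [24, -3, x + 2]]) - (-1)·det([[24, x + 2, 3], [-16, 2, x + 3], [24, -3, 3]]).

Evaluating gives χ_A(x) = x^4 + 20x^3 + 150x^2 + 500x + 625 = (x + 5)^4.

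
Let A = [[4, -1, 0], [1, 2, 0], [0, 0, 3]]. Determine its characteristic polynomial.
χ_A(x) = (x - 3)^3

xI - A = [[x - 4, 1, 0], [-1, x - 2, 0], [0, 0, x - 3]].

Expanding det(xI - A) along the first row:
det(xI - A) = + (x - 4)·det([[x - 2, 0], [0, x - 3]]) - (1)·det([[-1, 0], [0, x - 3]]) + (0)·det([[-1, x - 2], [0, 0]]).

Evaluating gives χ_A(x) = x^3 - 9x^2 + 27x - 27 = (x - 3)^3.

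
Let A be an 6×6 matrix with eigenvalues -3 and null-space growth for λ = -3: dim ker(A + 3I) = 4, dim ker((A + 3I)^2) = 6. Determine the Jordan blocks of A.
Jordan blocks: (-3, 2), (-3, 2), (-3, 1), (-3, 1)

λ = -3: successive nullity increments [4, 2] count blocks of size ≥ k; block sizes are [2, 2, 1, 1].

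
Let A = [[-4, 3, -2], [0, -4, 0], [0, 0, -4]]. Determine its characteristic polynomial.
xI - A = [[x + 4, -3, 2], [0, x + 4, 0], [0, 0, x + 4]].

Expanding det(xI - A) along the first row:
det(xI - A) = + (x + 4)·det([[x + 4, 0], [0, x + 4]]) - (-3)·det([[0, 0], [0, x + 4]]) + (2)·det([[0, x + 4], [0, 0]]).

Evaluating gives χ_A(x) = x^3 + 12x^2 + 48x + 64 = (x + 4)^3.

χ_A(x) = (x + 4)^3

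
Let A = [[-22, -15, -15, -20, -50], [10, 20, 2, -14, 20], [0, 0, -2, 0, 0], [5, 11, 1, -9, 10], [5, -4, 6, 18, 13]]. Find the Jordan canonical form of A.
J = [[-2, 1, 0, 0, 0], [0, -2, 0, 0, 0], [0, 0, -2, 0, 0], [0, 0, 0, 3, 0], [0, 0, 0, 0, 3]]

The characteristic polynomial is det(xI - A) = (x - 3)^2(x + 2)^3, so the eigenvalues are -2 (algebraic multiplicity 3), 3 (algebraic multiplicity 2).

For λ = -2: rank(A + 2I) = 3, rank((A + 2I)^2) = 2. The eigenspace has dimension 5 - 3 = 2, so there are 2 Jordan blocks; the rank sequence gives block sizes [2, 1].

For λ = 3: rank(A - 3I) = 3. The eigenspace has dimension 5 - 3 = 2, so there are 2 Jordan blocks; the rank sequence gives block sizes [1, 1].

Assembling the blocks gives the Jordan form J above.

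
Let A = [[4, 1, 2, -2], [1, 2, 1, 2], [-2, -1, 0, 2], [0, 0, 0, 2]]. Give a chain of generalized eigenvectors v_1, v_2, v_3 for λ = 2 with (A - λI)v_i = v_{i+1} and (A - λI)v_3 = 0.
We seek v_1 ∈ ker((A - 2I)^3) \ ker((A - 2I)^2), then set v_{i+1} = (A - 2I) v_i.

One such chain is v_1 = [[2, -2, -1, 0]]^T, v_2 = [[0, 1, 0, 0]]^T, v_3 = [[1, 0, -1, 0]]^T. Check: (A - 2I) v_3 = [[0, 0, 0, 0]]^T = 0.

v_1 = [[2, -2, -1, 0]]^T, v_2 = [[0, 1, 0, 0]]^T, v_3 = [[1, 0, -1, 0]]^T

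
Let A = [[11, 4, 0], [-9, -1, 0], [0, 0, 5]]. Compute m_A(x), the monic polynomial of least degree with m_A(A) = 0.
The characteristic polynomial factors as (x - 5)^3. The minimal polynomial is ∏(x - λ)^{k_λ} where k_λ is the size of the largest Jordan block at λ.

For λ = 5: rank(A - 5I) = 1, and the largest Jordan block has size 2 (the smallest k with rank((A - 5I)^k) = rank((A - 5I)^(k+1))).

So m_A(x) = (x - 5)^2.

m_A(x) = (x - 5)^2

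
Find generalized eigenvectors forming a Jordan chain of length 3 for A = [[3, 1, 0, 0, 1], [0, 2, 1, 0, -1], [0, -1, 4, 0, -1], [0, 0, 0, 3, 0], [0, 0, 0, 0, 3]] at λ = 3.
v_1 = [[0, 0, 1, 0, 0]]^T, v_2 = [[0, 1, 1, 0, 0]]^T, v_3 = [[1, 0, 0, 0, 0]]^T

We seek v_1 ∈ ker((A - 3I)^3) \ ker((A - 3I)^2), then set v_{i+1} = (A - 3I) v_i.

One such chain is v_1 = [[0, 0, 1, 0, 0]]^T, v_2 = [[0, 1, 1, 0, 0]]^T, v_3 = [[1, 0, 0, 0, 0]]^T. Check: (A - 3I) v_3 = [[0, 0, 0, 0, 0]]^T = 0.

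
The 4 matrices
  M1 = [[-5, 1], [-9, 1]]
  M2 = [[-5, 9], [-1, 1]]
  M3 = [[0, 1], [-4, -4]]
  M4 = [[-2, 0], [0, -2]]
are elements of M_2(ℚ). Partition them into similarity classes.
Characteristic polynomials: χ_{M1} = (x + 2)^2, χ_{M2} = (x + 2)^2, χ_{M3} = (x + 2)^2, χ_{M4} = (x + 2)^2.

{M1, M2, M3}: invariant factors (x + 2)^2.

{M4}: invariant factors x + 2, x + 2.

Matrices are similar if and only if their invariant-factor lists agree; the partition into similarity classes is {M1, M2, M3}, {M4}.

2 classes: {M1, M2, M3}, {M4}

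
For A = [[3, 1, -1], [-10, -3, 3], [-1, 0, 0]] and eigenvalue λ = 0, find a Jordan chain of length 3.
We seek v_1 ∈ ker(A^3) \ ker(A^2), then set v_{i+1} = A v_i.

One such chain is v_1 = [[0, 0, 1]]^T, v_2 = [[-1, 3, 0]]^T, v_3 = [[0, 1, 1]]^T. Check: A v_3 = [[0, 0, 0]]^T = 0.

v_1 = [[0, 0, 1]]^T, v_2 = [[-1, 3, 0]]^T, v_3 = [[0, 1, 1]]^T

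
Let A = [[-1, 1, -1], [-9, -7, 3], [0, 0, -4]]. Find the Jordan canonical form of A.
The characteristic polynomial is det(xI - A) = (x + 4)^3, so the eigenvalues are -4 (algebraic multiplicity 3).

For λ = -4: rank(A + 4I) = 1, rank((A + 4I)^2) = 0. The eigenspace has dimension 3 - 1 = 2, so there are 2 Jordan blocks; the rank sequence gives block sizes [2, 1].

Assembling the blocks gives the Jordan form J above.

J = [[-4, 1, 0], [0, -4, 0], [0, 0, -4]]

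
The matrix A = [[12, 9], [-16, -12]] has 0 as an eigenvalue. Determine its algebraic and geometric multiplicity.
algebraic multiplicity 2, geometric multiplicity 1

The characteristic polynomial is x^2, so the factor x appears with exponent 2: the algebraic multiplicity is 2.

rank(A) = 1, so the eigenspace has dimension 2 - 1 = 1: the geometric multiplicity is 1.

Since 1 < 2, A is not diagonalizable.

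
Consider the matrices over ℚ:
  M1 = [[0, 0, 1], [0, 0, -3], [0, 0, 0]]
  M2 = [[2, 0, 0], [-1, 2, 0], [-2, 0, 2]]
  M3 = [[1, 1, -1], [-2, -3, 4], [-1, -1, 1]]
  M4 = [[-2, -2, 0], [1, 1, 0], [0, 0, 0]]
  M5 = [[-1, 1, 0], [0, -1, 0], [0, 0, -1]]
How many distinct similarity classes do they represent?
5 classes: {M1}, {M2}, {M3}, {M4}, {M5}

Characteristic polynomials: χ_{M1} = x^3, χ_{M2} = (x - 2)^3, χ_{M3} = x^2(x + 1), χ_{M4} = x^2(x + 1), χ_{M5} = (x + 1)^3.

{M1}: invariant factors x, x^2.

{M2}: invariant factors x - 2, (x - 2)^2.

{M3}: invariant factors x^2(x + 1).

{M4}: invariant factors x, x(x + 1).

{M5}: invariant factors x + 1, (x + 1)^2.

Matrices are similar if and only if their invariant-factor lists agree; the partition into similarity classes is {M1}, {M2}, {M3}, {M4}, {M5}.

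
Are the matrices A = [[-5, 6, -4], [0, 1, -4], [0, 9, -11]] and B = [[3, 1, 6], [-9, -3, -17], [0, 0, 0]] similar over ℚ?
trace(A) = -15 but trace(B) = 0. The trace is a similarity invariant, so A and B are not similar.

No.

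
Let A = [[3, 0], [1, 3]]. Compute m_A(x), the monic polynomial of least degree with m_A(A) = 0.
m_A(x) = (x - 3)^2

The characteristic polynomial factors as (x - 3)^2. The minimal polynomial is ∏(x - λ)^{k_λ} where k_λ is the size of the largest Jordan block at λ.

For λ = 3: rank(A - 3I) = 1, and the largest Jordan block has size 2 (the smallest k with rank((A - 3I)^k) = rank((A - 3I)^(k+1))).

So m_A(x) = (x - 3)^2.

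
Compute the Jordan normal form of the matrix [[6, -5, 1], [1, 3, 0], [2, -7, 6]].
J = [[5, 1, 0], [0, 5, 1], [0, 0, 5]]

The characteristic polynomial is det(xI - A) = (x - 5)^3, so the eigenvalues are 5 (algebraic multiplicity 3).

For λ = 5: rank(A - 5I) = 2, rank((A - 5I)^2) = 1, rank((A - 5I)^3) = 0. The eigenspace has dimension 3 - 2 = 1, so there is 1 Jordan block; the rank sequence gives block sizes [3].

Assembling the blocks gives the Jordan form J above.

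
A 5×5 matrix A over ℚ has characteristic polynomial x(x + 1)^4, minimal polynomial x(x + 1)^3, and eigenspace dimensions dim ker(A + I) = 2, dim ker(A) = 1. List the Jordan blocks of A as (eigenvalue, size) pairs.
Jordan blocks: (-1, 3), (-1, 1), (0, 1)

λ = -1: algebraic multiplicity 4 (exponent in χ_A), largest block size 3 (exponent in m_A), 2 blocks (geometric multiplicity). These force block sizes [3, 1].
λ = 0: algebraic multiplicity 1 (exponent in χ_A), largest block size 1 (exponent in m_A), 1 block (geometric multiplicity). This forces block sizes [1].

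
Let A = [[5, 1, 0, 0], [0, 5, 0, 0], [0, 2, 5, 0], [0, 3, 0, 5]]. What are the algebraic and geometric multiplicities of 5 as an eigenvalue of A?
The characteristic polynomial is (x - 5)^4, so the factor x - 5 appears with exponent 4: the algebraic multiplicity is 4.

rank(A - 5I) = 1, so the eigenspace has dimension 4 - 1 = 3: the geometric multiplicity is 3.

Since 3 < 4, A is not diagonalizable.

algebraic multiplicity 4, geometric multiplicity 3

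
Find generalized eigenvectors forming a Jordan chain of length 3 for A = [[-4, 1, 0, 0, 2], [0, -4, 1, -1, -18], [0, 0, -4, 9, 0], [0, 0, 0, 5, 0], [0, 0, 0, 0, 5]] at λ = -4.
We seek v_1 ∈ ker((A + 4I)^3) \ ker((A + 4I)^2), then set v_{i+1} = (A + 4I) v_i.

One such chain is v_1 = [[0, 0, 1, 0, 0]]^T, v_2 = [[0, 1, 0, 0, 0]]^T, v_3 = [[1, 0, 0, 0, 0]]^T. Check: (A + 4I) v_3 = [[0, 0, 0, 0, 0]]^T = 0.

v_1 = [[0, 0, 1, 0, 0]]^T, v_2 = [[0, 1, 0, 0, 0]]^T, v_3 = [[1, 0, 0, 0, 0]]^T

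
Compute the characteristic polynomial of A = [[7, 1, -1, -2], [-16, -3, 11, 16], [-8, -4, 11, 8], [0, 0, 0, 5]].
χ_A(x) = (x - 5)^4

xI - A = [[x - 7, -1, 1, 2], [16, x + 3, -11, -16], [8, 4, x - 11, -8], [0, 0, 0, x - 5]].

Expanding det(xI - A) along the first row:
det(xI - A) = + (x - 7)·det([[x + 3, -11, -16], [4, x - 11, -8], [0, 0, x - 5]]) - (-1)·det([[16, -11, -16], [8, x - 11, -8], [0, 0, x - 5]]) + (1)·det([[16, x + 3, -16], [8, 4, -8], [0, 0, x - 5]]) - (2)·det([[16, x + 3, -11], [8, 4, x - 11], [0, 0, 0]]).

Evaluating gives χ_A(x) = x^4 - 20x^3 + 150x^2 - 500x + 625 = (x - 5)^4.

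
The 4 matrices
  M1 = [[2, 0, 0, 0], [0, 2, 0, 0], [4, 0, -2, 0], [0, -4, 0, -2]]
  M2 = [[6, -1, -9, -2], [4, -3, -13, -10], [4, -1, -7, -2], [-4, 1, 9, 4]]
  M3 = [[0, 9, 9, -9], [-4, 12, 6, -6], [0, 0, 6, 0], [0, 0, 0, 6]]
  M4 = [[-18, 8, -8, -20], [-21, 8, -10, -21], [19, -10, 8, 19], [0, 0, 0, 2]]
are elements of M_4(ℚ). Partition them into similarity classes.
3 classes: {M1}, {M2, M4}, {M3}

Characteristic polynomials: χ_{M1} = (x - 2)^2(x + 2)^2, χ_{M2} = (x - 2)^2(x + 2)^2, χ_{M3} = (x - 6)^4, χ_{M4} = (x - 2)^2(x + 2)^2.

{M1}: invariant factors (x - 2)(x + 2), (x - 2)(x + 2).

{M2, M4}: invariant factors x - 2, (x - 2)(x + 2)^2.

{M3}: invariant factors x - 6, x - 6, (x - 6)^2.

Matrices are similar if and only if their invariant-factor lists agree; the partition into similarity classes is {M1}, {M2, M4}, {M3}.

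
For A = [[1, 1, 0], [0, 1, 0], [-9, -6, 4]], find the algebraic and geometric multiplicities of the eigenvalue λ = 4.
algebraic multiplicity 1, geometric multiplicity 1

The characteristic polynomial is (x - 4)(x - 1)^2, so the factor x - 4 appears with exponent 1: the algebraic multiplicity is 1.

rank(A - 4I) = 2, so the eigenspace has dimension 3 - 2 = 1: the geometric multiplicity is 1.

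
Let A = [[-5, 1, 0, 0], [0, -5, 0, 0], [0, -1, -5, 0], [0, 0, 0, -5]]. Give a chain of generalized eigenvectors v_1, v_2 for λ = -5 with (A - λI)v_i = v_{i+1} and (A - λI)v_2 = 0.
We seek v_1 ∈ ker((A + 5I)^2) \ ker(A + 5I), then set v_{i+1} = (A + 5I) v_i.

One such chain is v_1 = [[0, 1, 0, 0]]^T, v_2 = [[1, 0, -1, 0]]^T. Check: (A + 5I) v_2 = [[0, 0, 0, 0]]^T = 0.

v_1 = [[0, 1, 0, 0]]^T, v_2 = [[1, 0, -1, 0]]^T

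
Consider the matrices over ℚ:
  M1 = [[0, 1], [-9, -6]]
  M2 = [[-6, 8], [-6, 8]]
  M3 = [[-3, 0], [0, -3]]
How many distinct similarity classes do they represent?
3 classes: {M1}, {M2}, {M3}

Characteristic polynomials: χ_{M1} = (x + 3)^2, χ_{M2} = x(x - 2), χ_{M3} = (x + 3)^2.

{M1}: invariant factors (x + 3)^2.

{M2}: invariant factors x(x - 2).

{M3}: invariant factors x + 3, x + 3.

Matrices are similar if and only if their invariant-factor lists agree; the partition into similarity classes is {M1}, {M2}, {M3}.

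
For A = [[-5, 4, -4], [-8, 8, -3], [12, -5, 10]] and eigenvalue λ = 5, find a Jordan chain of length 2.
We seek v_1 ∈ ker((A - 5I)^2) \ ker(A - 5I), then set v_{i+1} = (A - 5I) v_i.

One such chain is v_1 = [[-2, -1, 4]]^T, v_2 = [[0, 1, 1]]^T. Check: (A - 5I) v_2 = [[0, 0, 0]]^T = 0.

v_1 = [[-2, -1, 4]]^T, v_2 = [[0, 1, 1]]^T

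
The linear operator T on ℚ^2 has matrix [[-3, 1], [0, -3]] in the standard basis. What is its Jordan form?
The characteristic polynomial is det(xI - A) = (x + 3)^2, so the eigenvalues are -3 (algebraic multiplicity 2).

For λ = -3: rank(A + 3I) = 1, rank((A + 3I)^2) = 0. The eigenspace has dimension 2 - 1 = 1, so there is 1 Jordan block; the rank sequence gives block sizes [2].

Assembling the blocks gives the Jordan form J above.

J = [[-3, 1], [0, -3]]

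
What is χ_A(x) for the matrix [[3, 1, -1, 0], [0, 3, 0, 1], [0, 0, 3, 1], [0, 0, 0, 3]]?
xI - A = [[x - 3, -1, 1, 0], [0, x - 3, 0, -1], [0, 0, x - 3, -1], [0, 0, 0, x - 3]].

Expanding det(xI - A) along the first row:
det(xI - A) = + (x - 3)·det([[x - 3, 0, -1], [0, x - 3, -1], [0, 0, x - 3]]) - (-1)·det([[0, 0, -1], [0, x - 3, -1], [0, 0, x - 3]]) + (1)·det([[0, x - 3, -1], [0, 0, -1], [0, 0, x - 3]]) - (0)·det([[0, x - 3, 0], [0, 0, x - 3], [0, 0, 0]]).

Evaluating gives χ_A(x) = x^4 - 12x^3 + 54x^2 - 108x + 81 = (x - 3)^4.

χ_A(x) = (x - 3)^4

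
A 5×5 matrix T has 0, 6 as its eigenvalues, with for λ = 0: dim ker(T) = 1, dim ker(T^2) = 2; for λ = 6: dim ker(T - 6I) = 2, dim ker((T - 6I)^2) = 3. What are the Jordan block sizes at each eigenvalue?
Jordan blocks: (0, 2), (6, 2), (6, 1)

λ = 0: successive nullity increments [1, 1] count blocks of size ≥ k; block sizes are [2].
λ = 6: successive nullity increments [2, 1] count blocks of size ≥ k; block sizes are [2, 1].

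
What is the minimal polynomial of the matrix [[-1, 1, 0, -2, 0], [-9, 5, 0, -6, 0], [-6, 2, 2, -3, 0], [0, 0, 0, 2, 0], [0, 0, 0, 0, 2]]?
m_A(x) = (x - 2)^2

The characteristic polynomial factors as (x - 2)^5. The minimal polynomial is ∏(x - λ)^{k_λ} where k_λ is the size of the largest Jordan block at λ.

For λ = 2: rank(A - 2I) = 2, and the largest Jordan block has size 2 (the smallest k with rank((A - 2I)^k) = rank((A - 2I)^(k+1))).

So m_A(x) = (x - 2)^2.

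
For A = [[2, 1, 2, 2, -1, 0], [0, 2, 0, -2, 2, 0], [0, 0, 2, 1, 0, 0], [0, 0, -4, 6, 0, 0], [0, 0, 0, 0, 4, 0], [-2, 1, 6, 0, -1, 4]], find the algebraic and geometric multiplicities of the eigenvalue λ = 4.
The characteristic polynomial is (x - 4)^4(x - 2)^2, so the factor x - 4 appears with exponent 4: the algebraic multiplicity is 4.

rank(A - 4I) = 3, so the eigenspace has dimension 6 - 3 = 3: the geometric multiplicity is 3.

Since 3 < 4, A is not diagonalizable.

algebraic multiplicity 4, geometric multiplicity 3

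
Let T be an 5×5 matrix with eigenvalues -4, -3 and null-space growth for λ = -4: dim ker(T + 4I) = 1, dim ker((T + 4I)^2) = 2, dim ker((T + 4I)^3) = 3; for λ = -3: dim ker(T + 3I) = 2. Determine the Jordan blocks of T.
Jordan blocks: (-4, 3), (-3, 1), (-3, 1)

λ = -4: successive nullity increments [1, 1, 1] count blocks of size ≥ k; block sizes are [3].
λ = -3: successive nullity increments [2] count blocks of size ≥ k; block sizes are [1, 1].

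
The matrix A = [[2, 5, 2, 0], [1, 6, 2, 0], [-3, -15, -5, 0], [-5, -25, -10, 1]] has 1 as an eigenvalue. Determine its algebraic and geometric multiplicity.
The characteristic polynomial is (x - 1)^4, so the factor x - 1 appears with exponent 4: the algebraic multiplicity is 4.

rank(A - I) = 1, so the eigenspace has dimension 4 - 1 = 3: the geometric multiplicity is 3.

Since 3 < 4, A is not diagonalizable.

algebraic multiplicity 4, geometric multiplicity 3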